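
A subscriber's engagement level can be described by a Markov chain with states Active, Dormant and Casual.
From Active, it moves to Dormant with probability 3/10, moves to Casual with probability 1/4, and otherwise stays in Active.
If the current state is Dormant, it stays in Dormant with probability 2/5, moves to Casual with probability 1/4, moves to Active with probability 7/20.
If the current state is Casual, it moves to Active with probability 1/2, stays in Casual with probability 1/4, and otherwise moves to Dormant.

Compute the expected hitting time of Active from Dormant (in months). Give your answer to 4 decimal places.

Let t(s) be the expected number of months to first reach Active from state s, with t(Active) = 0. Conditioning on the first month:
t(Dormant) = 1 + 0.4·t(Dormant) + 0.25·t(Casual)
t(Casual) = 1 + 0.25·t(Dormant) + 0.25·t(Casual)
Solving: t(Dormant) = 2.5806, t(Casual) = 2.1935.
Expected months from Dormant to Active: 2.5806.

2.5806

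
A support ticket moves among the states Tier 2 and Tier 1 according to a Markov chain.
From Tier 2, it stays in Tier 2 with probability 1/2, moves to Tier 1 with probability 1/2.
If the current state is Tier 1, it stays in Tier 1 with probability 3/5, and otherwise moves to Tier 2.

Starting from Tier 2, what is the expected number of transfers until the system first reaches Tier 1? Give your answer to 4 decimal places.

Let t(s) be the expected number of transfers to first reach Tier 1 from state s, with t(Tier 1) = 0. Conditioning on the first transfer:
t(Tier 2) = 1 + 0.5·t(Tier 2)
Solving: t(Tier 2) = 2.0000.
Expected transfers from Tier 2 to Tier 1: 2.0000.

2.0000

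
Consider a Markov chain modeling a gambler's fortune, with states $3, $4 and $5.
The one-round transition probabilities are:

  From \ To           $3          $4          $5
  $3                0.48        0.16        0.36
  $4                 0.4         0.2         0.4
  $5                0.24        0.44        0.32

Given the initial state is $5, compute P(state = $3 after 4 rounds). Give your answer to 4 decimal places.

0.3727

Propagate the distribution vector 4 rounds from $5.
After 0 rounds: (0.0000, 0.0000, 1.0000)
After 1 round: (0.2400, 0.4400, 0.3200)
After 2 rounds: (0.3680, 0.2672, 0.3648)
After 3 rounds: (0.3711, 0.2728, 0.3561)
After 4 rounds: (0.3727, 0.2706, 0.3567)
P(in $3 after 4 rounds) = 0.3727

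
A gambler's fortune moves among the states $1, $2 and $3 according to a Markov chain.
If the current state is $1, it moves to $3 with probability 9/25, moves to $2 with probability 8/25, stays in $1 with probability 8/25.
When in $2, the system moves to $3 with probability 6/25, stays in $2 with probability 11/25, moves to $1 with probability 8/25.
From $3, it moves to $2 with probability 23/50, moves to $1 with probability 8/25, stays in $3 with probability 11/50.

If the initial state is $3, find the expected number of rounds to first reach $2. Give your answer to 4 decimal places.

Let t(s) be the expected number of rounds to first reach $2 from state s, with t($2) = 0. Conditioning on the first round:
t($1) = 1 + 0.32·t($1) + 0.36·t($3)
t($3) = 1 + 0.32·t($1) + 0.22·t($3)
Solving: t($1) = 2.7457, t($3) = 2.4085.
Expected rounds from $3 to $2: 2.4085.

2.4085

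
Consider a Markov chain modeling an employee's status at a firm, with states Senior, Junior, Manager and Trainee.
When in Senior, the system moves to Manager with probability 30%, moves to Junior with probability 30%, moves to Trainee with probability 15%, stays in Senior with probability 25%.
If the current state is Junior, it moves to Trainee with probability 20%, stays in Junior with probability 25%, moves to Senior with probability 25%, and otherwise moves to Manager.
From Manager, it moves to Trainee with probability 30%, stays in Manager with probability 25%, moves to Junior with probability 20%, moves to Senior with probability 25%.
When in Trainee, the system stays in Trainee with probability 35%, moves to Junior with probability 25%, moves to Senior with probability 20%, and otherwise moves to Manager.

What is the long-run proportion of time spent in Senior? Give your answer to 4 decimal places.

Let the stationary distribution be π with π = πP and π_1 + π_2 + π_3 + π_4 = 1.
π_1 = 0.25·π_1 + 0.25·π_2 + 0.25·π_3 + 0.2·π_4
π_2 = 0.3·π_1 + 0.25·π_2 + 0.2·π_3 + 0.25·π_4
π_3 = 0.3·π_1 + 0.3·π_2 + 0.25·π_3 + 0.2·π_4
Solving with the normalization constraint gives π = (0.2374, 0.2488, 0.2617, 0.2521).
So the stationary probability of Senior is 0.2374.

0.2374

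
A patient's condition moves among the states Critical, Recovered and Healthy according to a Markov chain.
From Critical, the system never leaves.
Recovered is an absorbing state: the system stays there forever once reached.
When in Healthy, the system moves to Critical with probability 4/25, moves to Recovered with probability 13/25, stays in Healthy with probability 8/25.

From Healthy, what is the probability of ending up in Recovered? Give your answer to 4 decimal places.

0.7647

Let h(s) be the probability of absorption at Recovered starting from transient state s. Then h(Recovered) = 1 and h(Critical) = 0. By first-step analysis:
h(Healthy) = 0.16·0 + 0.52·1 + 0.32·h(Healthy)
Solving: h(Healthy) = 0.7647.
Starting from Healthy, the probability is 0.7647.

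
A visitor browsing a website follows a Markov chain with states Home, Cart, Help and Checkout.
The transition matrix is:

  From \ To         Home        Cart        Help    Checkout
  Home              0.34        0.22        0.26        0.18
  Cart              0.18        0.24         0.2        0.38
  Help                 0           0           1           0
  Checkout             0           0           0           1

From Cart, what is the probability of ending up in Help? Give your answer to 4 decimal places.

0.3870

Let h(s) be the probability of absorption at Help starting from transient state s. Then h(Help) = 1 and h(Checkout) = 0. By first-step analysis:
h(Home) = 0.34·h(Home) + 0.22·h(Cart) + 0.26·1 + 0.18·0
h(Cart) = 0.18·h(Home) + 0.24·h(Cart) + 0.2·1 + 0.38·0
Solving: h(Home) = 0.5229, h(Cart) = 0.3870.
Starting from Cart, the probability is 0.3870.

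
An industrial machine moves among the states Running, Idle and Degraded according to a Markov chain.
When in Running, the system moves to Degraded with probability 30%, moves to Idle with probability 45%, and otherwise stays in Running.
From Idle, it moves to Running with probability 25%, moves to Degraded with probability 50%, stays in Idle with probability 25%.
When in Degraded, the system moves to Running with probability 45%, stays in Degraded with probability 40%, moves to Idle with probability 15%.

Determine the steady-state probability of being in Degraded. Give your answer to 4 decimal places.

Let the stationary distribution be π with π = πP and π_1 + π_2 + π_3 = 1.
π_1 = 0.25·π_1 + 0.25·π_2 + 0.45·π_3
π_2 = 0.45·π_1 + 0.25·π_2 + 0.15·π_3
Solving with the normalization constraint gives π = (0.3289, 0.2763, 0.3947).
So the stationary probability of Degraded is 0.3947.

0.3947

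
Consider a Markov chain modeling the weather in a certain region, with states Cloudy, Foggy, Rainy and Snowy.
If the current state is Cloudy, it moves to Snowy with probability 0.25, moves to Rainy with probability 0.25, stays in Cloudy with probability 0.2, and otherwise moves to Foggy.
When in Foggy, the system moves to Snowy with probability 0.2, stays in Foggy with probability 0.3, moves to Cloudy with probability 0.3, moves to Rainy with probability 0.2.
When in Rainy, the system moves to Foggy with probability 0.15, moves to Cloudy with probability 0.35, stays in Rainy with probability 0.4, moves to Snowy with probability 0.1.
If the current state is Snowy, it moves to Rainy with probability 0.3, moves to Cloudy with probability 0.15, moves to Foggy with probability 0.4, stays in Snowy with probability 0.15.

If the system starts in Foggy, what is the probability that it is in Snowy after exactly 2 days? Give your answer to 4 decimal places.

Propagate the distribution vector 2 days from Foggy.
After 0 days: (0.0000, 1.0000, 0.0000, 0.0000)
After 1 day: (0.3000, 0.3000, 0.2000, 0.2000)
After 2 days: (0.2500, 0.2900, 0.2750, 0.1850)
P(in Snowy after 2 days) = 0.1850

0.1850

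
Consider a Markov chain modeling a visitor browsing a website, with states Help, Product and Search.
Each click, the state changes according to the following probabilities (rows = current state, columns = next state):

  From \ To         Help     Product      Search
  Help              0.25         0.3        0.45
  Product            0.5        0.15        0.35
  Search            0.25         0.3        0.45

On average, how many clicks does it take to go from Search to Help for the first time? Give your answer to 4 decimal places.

3.1724

Let t(s) be the expected number of clicks to first reach Help from state s, with t(Help) = 0. Conditioning on the first click:
t(Product) = 1 + 0.15·t(Product) + 0.35·t(Search)
t(Search) = 1 + 0.3·t(Product) + 0.45·t(Search)
Solving: t(Product) = 2.4828, t(Search) = 3.1724.
Expected clicks from Search to Help: 3.1724.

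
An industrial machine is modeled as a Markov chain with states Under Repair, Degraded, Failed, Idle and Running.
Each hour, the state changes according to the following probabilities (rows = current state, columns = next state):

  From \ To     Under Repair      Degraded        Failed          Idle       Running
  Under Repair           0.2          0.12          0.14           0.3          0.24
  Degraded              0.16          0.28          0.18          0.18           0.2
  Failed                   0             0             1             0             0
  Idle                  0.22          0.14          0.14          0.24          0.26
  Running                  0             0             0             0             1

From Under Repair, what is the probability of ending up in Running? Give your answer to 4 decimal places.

Let h(s) be the probability of absorption at Running starting from transient state s. Then h(Running) = 1 and h(Failed) = 0. By first-step analysis:
h(Under Repair) = 0.2·h(Under Repair) + 0.12·h(Degraded) + 0.14·0 + 0.3·h(Idle) + 0.24·1
h(Degraded) = 0.16·h(Under Repair) + 0.28·h(Degraded) + 0.18·0 + 0.18·h(Idle) + 0.2·1
h(Idle) = 0.22·h(Under Repair) + 0.14·h(Degraded) + 0.14·0 + 0.24·h(Idle) + 0.26·1
Solving: h(Under Repair) = 0.6212, h(Degraded) = 0.5727, h(Idle) = 0.6274.
Starting from Under Repair, the probability is 0.6212.

0.6212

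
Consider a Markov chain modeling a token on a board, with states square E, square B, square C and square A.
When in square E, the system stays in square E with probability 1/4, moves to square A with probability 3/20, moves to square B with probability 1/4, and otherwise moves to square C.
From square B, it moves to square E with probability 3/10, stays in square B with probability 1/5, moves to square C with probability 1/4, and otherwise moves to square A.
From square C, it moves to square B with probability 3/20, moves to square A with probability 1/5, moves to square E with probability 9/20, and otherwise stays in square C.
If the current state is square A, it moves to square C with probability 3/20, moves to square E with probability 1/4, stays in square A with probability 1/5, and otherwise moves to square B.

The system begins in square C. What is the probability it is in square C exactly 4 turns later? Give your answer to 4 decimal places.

0.2494

Propagate the distribution vector 4 turns from square C.
After 0 turns: (0.0000, 0.0000, 1.0000, 0.0000)
After 1 turn: (0.4500, 0.1500, 0.2000, 0.2000)
After 2 turns: (0.2975, 0.2525, 0.2650, 0.1850)
After 3 turns: (0.3156, 0.2386, 0.2480, 0.1978)
After 4 turns: (0.3115, 0.2429, 0.2494, 0.1962)
P(in square C after 4 turns) = 0.2494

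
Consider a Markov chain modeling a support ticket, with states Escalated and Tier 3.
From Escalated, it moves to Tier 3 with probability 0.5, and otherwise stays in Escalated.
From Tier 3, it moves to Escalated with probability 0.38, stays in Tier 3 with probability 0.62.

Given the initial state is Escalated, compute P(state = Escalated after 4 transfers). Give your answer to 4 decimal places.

Propagate the distribution vector 4 transfers from Escalated.
After 0 transfers: (1.0000, 0.0000)
After 1 transfer: (0.5000, 0.5000)
After 2 transfers: (0.4400, 0.5600)
After 3 transfers: (0.4328, 0.5672)
After 4 transfers: (0.4319, 0.5681)
P(in Escalated after 4 transfers) = 0.4319

0.4319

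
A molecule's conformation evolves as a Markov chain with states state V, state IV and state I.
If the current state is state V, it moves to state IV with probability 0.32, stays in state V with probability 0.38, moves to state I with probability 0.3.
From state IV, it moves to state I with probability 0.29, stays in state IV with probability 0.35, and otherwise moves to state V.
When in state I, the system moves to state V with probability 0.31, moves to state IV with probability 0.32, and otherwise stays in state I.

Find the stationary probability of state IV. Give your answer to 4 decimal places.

0.3299

Let the stationary distribution be π with π = πP and π_1 + π_2 + π_3 = 1.
π_1 = 0.38·π_1 + 0.36·π_2 + 0.31·π_3
π_2 = 0.32·π_1 + 0.35·π_2 + 0.32·π_3
Solving with the normalization constraint gives π = (0.3511, 0.3299, 0.3190).
So the stationary probability of state IV is 0.3299.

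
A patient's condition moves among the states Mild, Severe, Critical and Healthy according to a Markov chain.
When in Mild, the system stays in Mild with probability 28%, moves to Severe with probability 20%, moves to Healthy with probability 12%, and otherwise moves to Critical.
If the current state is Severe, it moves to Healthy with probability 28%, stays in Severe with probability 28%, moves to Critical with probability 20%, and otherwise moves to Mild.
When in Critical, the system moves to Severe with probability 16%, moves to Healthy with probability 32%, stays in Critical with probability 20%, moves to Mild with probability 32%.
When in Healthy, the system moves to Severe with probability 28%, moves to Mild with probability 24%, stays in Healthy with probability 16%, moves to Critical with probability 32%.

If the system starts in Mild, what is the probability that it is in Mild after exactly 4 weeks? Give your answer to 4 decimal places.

0.2737

Propagate the distribution vector 4 weeks from Mild.
After 0 weeks: (1.0000, 0.0000, 0.0000, 0.0000)
After 1 week: (0.2800, 0.2000, 0.4000, 0.1200)
After 2 weeks: (0.2832, 0.2096, 0.2704, 0.2368)
After 3 weeks: (0.2730, 0.2249, 0.2851, 0.2171)
After 4 weeks: (0.2737, 0.2240, 0.2806, 0.2217)
P(in Mild after 4 weeks) = 0.2737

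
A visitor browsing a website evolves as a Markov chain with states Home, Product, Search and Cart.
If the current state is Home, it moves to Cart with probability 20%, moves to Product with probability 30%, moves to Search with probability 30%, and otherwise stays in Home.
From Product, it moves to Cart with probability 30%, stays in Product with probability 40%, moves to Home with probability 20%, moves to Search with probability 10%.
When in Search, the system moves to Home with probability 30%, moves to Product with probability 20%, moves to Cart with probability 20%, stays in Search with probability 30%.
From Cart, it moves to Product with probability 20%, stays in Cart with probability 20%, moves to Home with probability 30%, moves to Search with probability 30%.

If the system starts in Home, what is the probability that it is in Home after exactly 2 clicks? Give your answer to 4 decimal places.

0.2500

Propagate the distribution vector 2 clicks from Home.
After 0 clicks: (1.0000, 0.0000, 0.0000, 0.0000)
After 1 click: (0.2000, 0.3000, 0.3000, 0.2000)
After 2 clicks: (0.2500, 0.2800, 0.2400, 0.2300)
P(in Home after 2 clicks) = 0.2500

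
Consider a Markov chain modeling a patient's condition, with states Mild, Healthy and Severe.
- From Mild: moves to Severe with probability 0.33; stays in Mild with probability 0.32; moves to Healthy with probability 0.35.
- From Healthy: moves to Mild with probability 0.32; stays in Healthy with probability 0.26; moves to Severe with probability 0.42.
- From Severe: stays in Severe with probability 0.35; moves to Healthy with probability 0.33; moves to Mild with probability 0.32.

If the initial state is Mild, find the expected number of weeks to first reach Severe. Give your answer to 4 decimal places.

2.7863

Let t(s) be the expected number of weeks to first reach Severe from state s, with t(Severe) = 0. Conditioning on the first week:
t(Mild) = 1 + 0.32·t(Mild) + 0.35·t(Healthy)
t(Healthy) = 1 + 0.32·t(Mild) + 0.26·t(Healthy)
Solving: t(Mild) = 2.7863, t(Healthy) = 2.5562.
Expected weeks from Mild to Severe: 2.7863.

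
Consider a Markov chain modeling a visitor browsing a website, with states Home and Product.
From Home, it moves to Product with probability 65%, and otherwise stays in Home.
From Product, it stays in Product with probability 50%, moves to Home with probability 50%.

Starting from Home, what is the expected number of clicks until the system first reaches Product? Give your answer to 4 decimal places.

1.5385

Let t(s) be the expected number of clicks to first reach Product from state s, with t(Product) = 0. Conditioning on the first click:
t(Home) = 1 + 0.35·t(Home)
Solving: t(Home) = 1.5385.
Expected clicks from Home to Product: 1.5385.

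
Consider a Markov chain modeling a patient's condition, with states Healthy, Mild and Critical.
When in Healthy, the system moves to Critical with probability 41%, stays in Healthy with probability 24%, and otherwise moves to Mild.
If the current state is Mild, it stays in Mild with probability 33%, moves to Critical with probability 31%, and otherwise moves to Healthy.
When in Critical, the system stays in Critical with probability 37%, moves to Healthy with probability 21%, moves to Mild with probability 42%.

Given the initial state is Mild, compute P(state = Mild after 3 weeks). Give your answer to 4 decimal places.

Propagate the distribution vector 3 weeks from Mild.
After 0 weeks: (0.0000, 1.0000, 0.0000)
After 1 week: (0.3600, 0.3300, 0.3100)
After 2 weeks: (0.2703, 0.3651, 0.3646)
After 3 weeks: (0.2729, 0.3682, 0.3589)
P(in Mild after 3 weeks) = 0.3682

0.3682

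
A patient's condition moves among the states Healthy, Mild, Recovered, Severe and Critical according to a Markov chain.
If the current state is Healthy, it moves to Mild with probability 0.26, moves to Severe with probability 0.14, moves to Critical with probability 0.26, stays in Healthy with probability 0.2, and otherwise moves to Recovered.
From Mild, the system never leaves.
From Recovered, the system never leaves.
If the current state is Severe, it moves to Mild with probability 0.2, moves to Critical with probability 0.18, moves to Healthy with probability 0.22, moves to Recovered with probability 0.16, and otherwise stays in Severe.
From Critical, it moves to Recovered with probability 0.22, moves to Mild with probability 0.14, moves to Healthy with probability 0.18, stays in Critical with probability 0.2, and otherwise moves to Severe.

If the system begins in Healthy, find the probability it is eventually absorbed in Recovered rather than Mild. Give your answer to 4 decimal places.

Let h(s) be the probability of absorption at Recovered starting from transient state s. Then h(Recovered) = 1 and h(Mild) = 0. By first-step analysis:
h(Healthy) = 0.2·h(Healthy) + 0.26·0 + 0.14·1 + 0.14·h(Severe) + 0.26·h(Critical)
h(Severe) = 0.22·h(Healthy) + 0.2·0 + 0.16·1 + 0.24·h(Severe) + 0.18·h(Critical)
h(Critical) = 0.18·h(Healthy) + 0.14·0 + 0.22·1 + 0.26·h(Severe) + 0.2·h(Critical)
Solving: h(Healthy) = 0.4232, h(Severe) = 0.4558, h(Critical) = 0.5184.
Starting from Healthy, the probability is 0.4232.

0.4232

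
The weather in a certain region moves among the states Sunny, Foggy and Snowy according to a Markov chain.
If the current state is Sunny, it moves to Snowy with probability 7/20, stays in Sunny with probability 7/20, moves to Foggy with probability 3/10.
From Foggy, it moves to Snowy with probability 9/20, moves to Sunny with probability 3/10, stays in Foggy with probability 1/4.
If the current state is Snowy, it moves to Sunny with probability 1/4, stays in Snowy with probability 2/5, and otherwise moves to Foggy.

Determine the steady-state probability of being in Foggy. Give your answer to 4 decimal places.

0.3048

Let the stationary distribution be π with π = πP and π_1 + π_2 + π_3 = 1.
π_1 = 0.35·π_1 + 0.3·π_2 + 0.25·π_3
π_2 = 0.3·π_1 + 0.25·π_2 + 0.35·π_3
Solving with the normalization constraint gives π = (0.2947, 0.3048, 0.4005).
So the stationary probability of Foggy is 0.3048.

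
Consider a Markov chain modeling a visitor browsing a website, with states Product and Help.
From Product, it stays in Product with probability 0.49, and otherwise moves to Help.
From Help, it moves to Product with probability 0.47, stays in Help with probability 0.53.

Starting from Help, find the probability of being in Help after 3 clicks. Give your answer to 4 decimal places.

0.5204

Propagate the distribution vector 3 clicks from Help.
After 0 clicks: (0.0000, 1.0000)
After 1 click: (0.4700, 0.5300)
After 2 clicks: (0.4794, 0.5206)
After 3 clicks: (0.4796, 0.5204)
P(in Help after 3 clicks) = 0.5204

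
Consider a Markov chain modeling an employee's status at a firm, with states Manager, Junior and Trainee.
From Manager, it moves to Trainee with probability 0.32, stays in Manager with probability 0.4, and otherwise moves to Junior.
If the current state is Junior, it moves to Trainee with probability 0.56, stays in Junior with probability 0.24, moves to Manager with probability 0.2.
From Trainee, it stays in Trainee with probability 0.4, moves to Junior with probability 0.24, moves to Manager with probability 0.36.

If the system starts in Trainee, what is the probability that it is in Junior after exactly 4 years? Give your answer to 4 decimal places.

Propagate the distribution vector 4 years from Trainee.
After 0 years: (0.0000, 0.0000, 1.0000)
After 1 year: (0.3600, 0.2400, 0.4000)
After 2 years: (0.3360, 0.2544, 0.4096)
After 3 years: (0.3327, 0.2534, 0.4138)
After 4 years: (0.3328, 0.2533, 0.4139)
P(in Junior after 4 years) = 0.2533

0.2533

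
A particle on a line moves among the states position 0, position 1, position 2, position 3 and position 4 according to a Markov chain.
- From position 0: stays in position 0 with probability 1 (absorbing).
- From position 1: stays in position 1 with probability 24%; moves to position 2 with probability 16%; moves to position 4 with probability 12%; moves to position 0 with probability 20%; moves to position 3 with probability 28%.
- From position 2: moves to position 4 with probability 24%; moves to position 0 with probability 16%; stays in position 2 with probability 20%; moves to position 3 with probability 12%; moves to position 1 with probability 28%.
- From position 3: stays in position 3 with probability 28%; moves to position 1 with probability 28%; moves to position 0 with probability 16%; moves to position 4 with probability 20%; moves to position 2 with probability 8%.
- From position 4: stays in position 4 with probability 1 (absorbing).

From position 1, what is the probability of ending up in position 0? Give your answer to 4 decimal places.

0.5379

Let h(s) be the probability of absorption at position 0 starting from transient state s. Then h(position 0) = 1 and h(position 4) = 0. By first-step analysis:
h(position 1) = 0.2·1 + 0.24·h(position 1) + 0.16·h(position 2) + 0.28·h(position 3) + 0.12·0
h(position 2) = 0.16·1 + 0.28·h(position 1) + 0.2·h(position 2) + 0.12·h(position 3) + 0.24·0
h(position 3) = 0.16·1 + 0.28·h(position 1) + 0.08·h(position 2) + 0.28·h(position 3) + 0.2·0
Solving: h(position 1) = 0.5379, h(position 2) = 0.4607, h(position 3) = 0.4826.
Starting from position 1, the probability is 0.5379.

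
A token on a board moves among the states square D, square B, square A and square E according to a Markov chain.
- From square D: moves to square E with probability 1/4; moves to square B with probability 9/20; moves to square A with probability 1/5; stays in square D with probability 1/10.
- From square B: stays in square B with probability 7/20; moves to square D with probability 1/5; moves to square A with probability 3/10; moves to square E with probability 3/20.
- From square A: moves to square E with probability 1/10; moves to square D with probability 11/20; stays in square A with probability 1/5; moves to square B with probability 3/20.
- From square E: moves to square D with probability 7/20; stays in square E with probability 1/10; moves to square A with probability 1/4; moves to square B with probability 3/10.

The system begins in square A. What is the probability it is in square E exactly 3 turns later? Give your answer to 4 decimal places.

0.1525

Propagate the distribution vector 3 turns from square A.
After 0 turns: (0.0000, 0.0000, 1.0000, 0.0000)
After 1 turn: (0.5500, 0.1500, 0.2000, 0.1000)
After 2 turns: (0.2300, 0.3600, 0.2200, 0.1900)
After 3 turns: (0.2825, 0.3195, 0.2455, 0.1525)
P(in square E after 3 turns) = 0.1525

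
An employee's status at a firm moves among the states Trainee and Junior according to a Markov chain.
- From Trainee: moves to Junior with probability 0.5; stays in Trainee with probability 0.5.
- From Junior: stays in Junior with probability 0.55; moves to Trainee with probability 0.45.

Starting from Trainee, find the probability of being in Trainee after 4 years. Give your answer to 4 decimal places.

0.4737

Propagate the distribution vector 4 years from Trainee.
After 0 years: (1.0000, 0.0000)
After 1 year: (0.5000, 0.5000)
After 2 years: (0.4750, 0.5250)
After 3 years: (0.4738, 0.5263)
After 4 years: (0.4737, 0.5263)
P(in Trainee after 4 years) = 0.4737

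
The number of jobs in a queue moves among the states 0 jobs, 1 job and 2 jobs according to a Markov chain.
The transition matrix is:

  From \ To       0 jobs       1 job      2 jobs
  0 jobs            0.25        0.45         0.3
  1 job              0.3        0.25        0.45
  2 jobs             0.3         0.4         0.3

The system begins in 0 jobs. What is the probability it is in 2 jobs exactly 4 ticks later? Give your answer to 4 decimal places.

0.3544

Propagate the distribution vector 4 ticks from 0 jobs.
After 0 ticks: (1.0000, 0.0000, 0.0000)
After 1 tick: (0.2500, 0.4500, 0.3000)
After 2 ticks: (0.2875, 0.3450, 0.3675)
After 3 ticks: (0.2856, 0.3626, 0.3518)
After 4 ticks: (0.2857, 0.3599, 0.3544)
P(in 2 jobs after 4 ticks) = 0.3544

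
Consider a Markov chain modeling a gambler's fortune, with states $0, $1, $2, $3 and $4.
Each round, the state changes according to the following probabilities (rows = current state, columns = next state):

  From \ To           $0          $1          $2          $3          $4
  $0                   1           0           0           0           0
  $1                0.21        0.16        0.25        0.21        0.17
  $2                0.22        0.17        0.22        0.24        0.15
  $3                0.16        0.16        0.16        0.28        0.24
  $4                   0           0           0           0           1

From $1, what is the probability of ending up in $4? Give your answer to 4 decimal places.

Let h(s) be the probability of absorption at $4 starting from transient state s. Then h($4) = 1 and h($0) = 0. By first-step analysis:
h($1) = 0.21·0 + 0.16·h($1) + 0.25·h($2) + 0.21·h($3) + 0.17·1
h($2) = 0.22·0 + 0.17·h($1) + 0.22·h($2) + 0.24·h($3) + 0.15·1
h($3) = 0.16·0 + 0.16·h($1) + 0.16·h($2) + 0.28·h($3) + 0.24·1
Solving: h($1) = 0.4755, h($2) = 0.4627, h($3) = 0.5418.
Starting from $1, the probability is 0.4755.

0.4755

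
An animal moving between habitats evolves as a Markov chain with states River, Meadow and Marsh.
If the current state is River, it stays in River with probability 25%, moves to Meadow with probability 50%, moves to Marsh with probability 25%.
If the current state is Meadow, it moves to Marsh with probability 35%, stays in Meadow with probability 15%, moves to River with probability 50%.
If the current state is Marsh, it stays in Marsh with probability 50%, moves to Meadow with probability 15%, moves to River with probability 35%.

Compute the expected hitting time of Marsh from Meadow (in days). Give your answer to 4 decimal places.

Let t(s) be the expected number of days to first reach Marsh from state s, with t(Marsh) = 0. Conditioning on the first day:
t(River) = 1 + 0.25·t(River) + 0.5·t(Meadow)
t(Meadow) = 1 + 0.5·t(River) + 0.15·t(Meadow)
Solving: t(River) = 3.4839, t(Meadow) = 3.2258.
Expected days from Meadow to Marsh: 3.2258.

3.2258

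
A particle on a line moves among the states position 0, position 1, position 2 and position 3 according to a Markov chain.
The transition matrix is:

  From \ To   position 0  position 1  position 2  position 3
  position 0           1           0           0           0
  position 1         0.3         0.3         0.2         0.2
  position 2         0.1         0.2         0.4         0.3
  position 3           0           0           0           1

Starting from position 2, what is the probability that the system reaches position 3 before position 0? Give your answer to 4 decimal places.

Let h(s) be the probability of absorption at position 3 starting from transient state s. Then h(position 3) = 1 and h(position 0) = 0. By first-step analysis:
h(position 1) = 0.3·0 + 0.3·h(position 1) + 0.2·h(position 2) + 0.2·1
h(position 2) = 0.1·0 + 0.2·h(position 1) + 0.4·h(position 2) + 0.3·1
Solving: h(position 1) = 0.4737, h(position 2) = 0.6579.
Starting from position 2, the probability is 0.6579.

0.6579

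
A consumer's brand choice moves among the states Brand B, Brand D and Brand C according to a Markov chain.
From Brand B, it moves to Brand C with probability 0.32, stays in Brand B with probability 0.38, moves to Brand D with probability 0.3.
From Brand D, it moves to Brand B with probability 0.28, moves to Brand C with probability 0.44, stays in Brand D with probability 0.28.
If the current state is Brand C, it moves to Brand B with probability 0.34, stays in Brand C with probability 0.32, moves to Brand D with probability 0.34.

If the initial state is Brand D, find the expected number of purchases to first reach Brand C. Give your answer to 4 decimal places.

2.4834

Let t(s) be the expected number of purchases to first reach Brand C from state s, with t(Brand C) = 0. Conditioning on the first purchase:
t(Brand B) = 1 + 0.38·t(Brand B) + 0.3·t(Brand D)
t(Brand D) = 1 + 0.28·t(Brand B) + 0.28·t(Brand D)
Solving: t(Brand B) = 2.8146, t(Brand D) = 2.4834.
Expected purchases from Brand D to Brand C: 2.4834.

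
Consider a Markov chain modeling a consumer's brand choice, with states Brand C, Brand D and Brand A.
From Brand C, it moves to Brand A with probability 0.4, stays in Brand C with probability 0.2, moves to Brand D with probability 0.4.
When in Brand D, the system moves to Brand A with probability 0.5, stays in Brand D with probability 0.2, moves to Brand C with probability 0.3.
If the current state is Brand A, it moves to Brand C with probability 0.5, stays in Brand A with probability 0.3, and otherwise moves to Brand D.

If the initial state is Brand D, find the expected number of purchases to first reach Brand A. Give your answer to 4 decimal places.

Let t(s) be the expected number of purchases to first reach Brand A from state s, with t(Brand A) = 0. Conditioning on the first purchase:
t(Brand C) = 1 + 0.2·t(Brand C) + 0.4·t(Brand D)
t(Brand D) = 1 + 0.3·t(Brand C) + 0.2·t(Brand D)
Solving: t(Brand C) = 2.3077, t(Brand D) = 2.1154.
Expected purchases from Brand D to Brand A: 2.1154.

2.1154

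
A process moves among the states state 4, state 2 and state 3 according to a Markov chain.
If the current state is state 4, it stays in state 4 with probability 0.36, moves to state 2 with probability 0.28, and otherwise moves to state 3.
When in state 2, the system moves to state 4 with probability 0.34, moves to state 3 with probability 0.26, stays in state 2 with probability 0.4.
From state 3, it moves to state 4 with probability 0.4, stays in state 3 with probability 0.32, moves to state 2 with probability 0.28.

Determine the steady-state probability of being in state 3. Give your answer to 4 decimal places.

Let the stationary distribution be π with π = πP and π_1 + π_2 + π_3 = 1.
π_1 = 0.36·π_1 + 0.34·π_2 + 0.4·π_3
π_2 = 0.28·π_1 + 0.4·π_2 + 0.28·π_3
Solving with the normalization constraint gives π = (0.3663, 0.3182, 0.3156).
So the stationary probability of state 3 is 0.3156.

0.3156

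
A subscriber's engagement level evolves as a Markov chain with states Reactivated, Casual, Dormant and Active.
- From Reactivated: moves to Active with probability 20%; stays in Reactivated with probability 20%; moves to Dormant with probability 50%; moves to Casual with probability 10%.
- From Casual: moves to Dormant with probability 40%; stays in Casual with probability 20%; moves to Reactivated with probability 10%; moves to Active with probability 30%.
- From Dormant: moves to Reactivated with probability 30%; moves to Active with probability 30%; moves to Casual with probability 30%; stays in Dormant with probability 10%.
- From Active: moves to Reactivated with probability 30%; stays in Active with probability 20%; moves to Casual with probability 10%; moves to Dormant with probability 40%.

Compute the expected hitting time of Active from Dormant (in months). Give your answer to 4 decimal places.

Let t(s) be the expected number of months to first reach Active from state s, with t(Active) = 0. Conditioning on the first month:
t(Reactivated) = 1 + 0.2·t(Reactivated) + 0.1·t(Casual) + 0.5·t(Dormant)
t(Casual) = 1 + 0.1·t(Reactivated) + 0.2·t(Casual) + 0.4·t(Dormant)
t(Dormant) = 1 + 0.3·t(Reactivated) + 0.3·t(Casual) + 0.1·t(Dormant)
Solving: t(Reactivated) = 3.9506, t(Casual) = 3.5494, t(Dormant) = 3.6111.
Expected months from Dormant to Active: 3.6111.

3.6111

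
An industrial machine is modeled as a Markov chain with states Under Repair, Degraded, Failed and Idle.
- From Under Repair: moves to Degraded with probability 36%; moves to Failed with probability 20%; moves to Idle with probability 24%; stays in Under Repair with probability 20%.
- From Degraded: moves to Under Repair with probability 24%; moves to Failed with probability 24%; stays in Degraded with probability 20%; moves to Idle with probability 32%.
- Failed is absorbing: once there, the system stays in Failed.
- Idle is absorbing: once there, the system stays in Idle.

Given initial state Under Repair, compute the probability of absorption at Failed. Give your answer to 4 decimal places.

0.4451

Let h(s) be the probability of absorption at Failed starting from transient state s. Then h(Failed) = 1 and h(Idle) = 0. By first-step analysis:
h(Under Repair) = 0.2·h(Under Repair) + 0.36·h(Degraded) + 0.2·1 + 0.24·0
h(Degraded) = 0.24·h(Under Repair) + 0.2·h(Degraded) + 0.24·1 + 0.32·0
Solving: h(Under Repair) = 0.4451, h(Degraded) = 0.4335.
Starting from Under Repair, the probability is 0.4451.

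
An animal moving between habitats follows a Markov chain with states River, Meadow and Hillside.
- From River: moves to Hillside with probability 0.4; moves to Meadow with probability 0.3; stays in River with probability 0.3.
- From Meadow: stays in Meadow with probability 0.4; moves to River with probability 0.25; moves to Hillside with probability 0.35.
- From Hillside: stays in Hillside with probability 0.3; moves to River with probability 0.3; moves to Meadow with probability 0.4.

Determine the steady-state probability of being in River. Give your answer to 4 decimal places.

Let the stationary distribution be π with π = πP and π_1 + π_2 + π_3 = 1.
π_1 = 0.3·π_1 + 0.25·π_2 + 0.3·π_3
π_2 = 0.3·π_1 + 0.4·π_2 + 0.4·π_3
Solving with the normalization constraint gives π = (0.2814, 0.3719, 0.3467).
So the stationary probability of River is 0.2814.

0.2814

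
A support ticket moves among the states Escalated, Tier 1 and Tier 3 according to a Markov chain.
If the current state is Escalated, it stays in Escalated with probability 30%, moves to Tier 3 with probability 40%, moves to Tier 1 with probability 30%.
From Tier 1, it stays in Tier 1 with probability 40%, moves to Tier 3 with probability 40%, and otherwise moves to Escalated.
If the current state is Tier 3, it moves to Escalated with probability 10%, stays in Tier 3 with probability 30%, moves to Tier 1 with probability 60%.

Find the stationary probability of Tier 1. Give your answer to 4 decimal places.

Let the stationary distribution be π with π = πP and π_1 + π_2 + π_3 = 1.
π_1 = 0.3·π_1 + 0.2·π_2 + 0.1·π_3
π_2 = 0.3·π_1 + 0.4·π_2 + 0.6·π_3
Solving with the normalization constraint gives π = (0.1818, 0.4545, 0.3636).
So the stationary probability of Tier 1 is 0.4545.

0.4545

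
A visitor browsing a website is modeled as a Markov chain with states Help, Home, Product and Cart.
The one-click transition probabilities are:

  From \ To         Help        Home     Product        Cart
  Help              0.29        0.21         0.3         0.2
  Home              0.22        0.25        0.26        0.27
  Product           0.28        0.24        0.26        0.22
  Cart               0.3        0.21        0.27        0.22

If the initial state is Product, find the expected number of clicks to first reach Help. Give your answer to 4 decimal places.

3.6967

Let t(s) be the expected number of clicks to first reach Help from state s, with t(Help) = 0. Conditioning on the first click:
t(Home) = 1 + 0.25·t(Home) + 0.26·t(Product) + 0.27·t(Cart)
t(Product) = 1 + 0.24·t(Home) + 0.26·t(Product) + 0.22·t(Cart)
t(Cart) = 1 + 0.21·t(Home) + 0.27·t(Product) + 0.22·t(Cart)
Solving: t(Home) = 3.9167, t(Product) = 3.6967, t(Cart) = 3.6162.
Expected clicks from Product to Help: 3.6967.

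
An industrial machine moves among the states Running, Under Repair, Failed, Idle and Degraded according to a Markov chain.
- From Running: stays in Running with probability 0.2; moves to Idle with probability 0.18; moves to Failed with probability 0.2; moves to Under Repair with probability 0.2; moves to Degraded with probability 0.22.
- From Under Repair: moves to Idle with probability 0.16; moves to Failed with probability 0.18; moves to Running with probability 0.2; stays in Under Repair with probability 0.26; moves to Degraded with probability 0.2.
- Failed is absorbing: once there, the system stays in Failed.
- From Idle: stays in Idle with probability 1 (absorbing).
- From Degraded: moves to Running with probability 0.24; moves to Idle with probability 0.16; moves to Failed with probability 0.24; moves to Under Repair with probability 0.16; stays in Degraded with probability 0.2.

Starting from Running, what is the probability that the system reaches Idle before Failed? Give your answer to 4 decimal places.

Let h(s) be the probability of absorption at Idle starting from transient state s. Then h(Idle) = 1 and h(Failed) = 0. By first-step analysis:
h(Running) = 0.2·h(Running) + 0.2·h(Under Repair) + 0.2·0 + 0.18·1 + 0.22·h(Degraded)
h(Under Repair) = 0.2·h(Running) + 0.26·h(Under Repair) + 0.18·0 + 0.16·1 + 0.2·h(Degraded)
h(Degraded) = 0.24·h(Running) + 0.16·h(Under Repair) + 0.24·0 + 0.16·1 + 0.2·h(Degraded)
Solving: h(Running) = 0.4565, h(Under Repair) = 0.4553, h(Degraded) = 0.4280.
Starting from Running, the probability is 0.4565.

0.4565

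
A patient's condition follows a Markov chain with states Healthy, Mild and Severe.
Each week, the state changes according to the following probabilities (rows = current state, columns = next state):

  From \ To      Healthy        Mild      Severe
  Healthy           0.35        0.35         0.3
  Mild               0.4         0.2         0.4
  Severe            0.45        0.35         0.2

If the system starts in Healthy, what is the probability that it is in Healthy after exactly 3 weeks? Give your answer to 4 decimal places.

Propagate the distribution vector 3 weeks from Healthy.
After 0 weeks: (1.0000, 0.0000, 0.0000)
After 1 week: (0.3500, 0.3500, 0.3000)
After 2 weeks: (0.3975, 0.2975, 0.3050)
After 3 weeks: (0.3954, 0.3054, 0.2993)
P(in Healthy after 3 weeks) = 0.3954

0.3954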